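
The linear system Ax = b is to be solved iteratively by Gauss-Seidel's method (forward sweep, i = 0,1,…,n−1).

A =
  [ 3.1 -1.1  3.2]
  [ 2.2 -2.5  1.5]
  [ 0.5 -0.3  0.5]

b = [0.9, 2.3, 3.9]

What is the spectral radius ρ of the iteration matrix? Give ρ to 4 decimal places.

Split A = D + L + U, D = diag(3.1, -2.5, 0.5).
Gauss-Seidel: T = -(D+L)⁻¹U, row 0 first, T[0,1] = -(-1.1)/(3.1) = +0.3548; later rows by forward substitution.
  T[0,:] = [+0.0000  +0.3548  -1.0323]
  T[1,:] = [+0.0000  +0.3123  -0.3084]
  T[2,:] = [+0.0000  -0.1675  +0.8472]
moduli |λ_i(T)| = 0.9307, 0.2287, 0.0000.
ρ(T) = max|λ| = 0.9307; 0.9307 < 1 ⇒ converges.

0.9307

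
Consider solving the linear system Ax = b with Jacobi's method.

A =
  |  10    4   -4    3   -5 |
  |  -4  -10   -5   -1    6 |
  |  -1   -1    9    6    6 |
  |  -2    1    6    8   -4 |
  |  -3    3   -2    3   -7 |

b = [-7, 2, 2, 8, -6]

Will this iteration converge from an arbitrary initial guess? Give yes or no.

Diagonal D = diag(10, -10, 9, 8, -7); L, U strict lower/upper.
T_J = -D⁻¹(L+U): T[4,0] = -(-3)/(-7) = -0.4286; T[4,4] = 0.
  T[0,:] = [+0.0000  -0.4000  +0.4000  -0.3000  +0.5000]
  T[1,:] = [-0.4000  +0.0000  -0.5000  -0.1000  +0.6000]
  T[2,:] = [+0.1111  +0.1111  +0.0000  -0.6667  -0.6667]
  T[3,:] = [+0.2500  -0.1250  -0.7500  +0.0000  +0.5000]
  T[4,:] = [-0.4286  +0.4286  -0.2857  +0.4286  +0.0000]
eigenvalue magnitudes: 1.2113, 0.7460, 0.7460, 0.2047, 0.2047.
ρ(T) = max|λ| = 1.2113; 1.2113 > 1: divergent.

no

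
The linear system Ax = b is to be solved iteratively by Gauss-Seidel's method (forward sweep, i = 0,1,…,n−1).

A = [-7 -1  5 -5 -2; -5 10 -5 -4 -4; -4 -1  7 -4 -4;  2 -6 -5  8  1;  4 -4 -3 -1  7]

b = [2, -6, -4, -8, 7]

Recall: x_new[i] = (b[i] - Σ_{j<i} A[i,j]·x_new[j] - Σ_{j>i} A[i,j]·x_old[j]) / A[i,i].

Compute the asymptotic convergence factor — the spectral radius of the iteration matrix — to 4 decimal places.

1.3312

Split A = D + L + U, D = diag(-7, 10, 7, 8, 7).
GS T = -(D+L)⁻¹U: row 0 first, T[0,4] = -(-2)/(-7) = -0.2857; later rows by forward substitution.
  T[0,:] = [+0.0000  -0.1429  +0.7143  -0.7143  -0.2857]
  T[1,:] = [+0.0000  -0.0714  +0.8571  +0.0429  +0.2571]
  T[2,:] = [+0.0000  -0.0918  +0.5306  +0.1694  +0.4449]
  T[3,:] = [+0.0000  -0.0753  +0.7959  +0.3166  +0.4173]
  T[4,:] = [+0.0000  -0.0093  +0.4227  +0.5505  +0.5605]
|roots of det(T-λI)|: 1.3312, 0.2610, 0.2610, 0.0322, 0.0000.
ρ(T) = max|λ| = 1.3312; 1.3312 > 1: divergent.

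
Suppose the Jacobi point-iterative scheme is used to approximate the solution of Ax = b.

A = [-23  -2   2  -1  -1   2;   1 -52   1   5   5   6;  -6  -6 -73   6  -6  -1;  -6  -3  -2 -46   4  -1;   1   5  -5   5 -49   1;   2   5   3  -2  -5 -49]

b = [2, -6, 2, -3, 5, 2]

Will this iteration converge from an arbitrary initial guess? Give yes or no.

A = D + L + U where D = diag(-23, -52, -73, -46, -49, -49).
T_J = -D⁻¹(L+U): T[4,0] = -(1)/(-49) = +0.0204; T[4,4] = 0.
  T[0,:] = [+0.0000 -0.0870 +0.0870 -0.0435 -0.0435 +0.0870]
  T[1,:] = [+0.0192 +0.0000 +0.0192 +0.0962 +0.0962 +0.1154]
  T[2,:] = [-0.0822 -0.0822 +0.0000 +0.0822 -0.0822 -0.0137]
  T[3,:] = [-0.1304 -0.0652 -0.0435 +0.0000 +0.0870 -0.0217]
  T[4,:] = [+0.0204 +0.1020 -0.1020 +0.1020 +0.0000 +0.0204]
  T[5,:] = [+0.0408 +0.1020 +0.0612 -0.0408 -0.1020 +0.0000]
eigenvalue magnitudes: 0.1804, 0.1458, 0.1309, 0.1309, 0.1000, 0.1000.
ρ = 0.1804; 0.1804 < 1, so it converges for any x₀.

yes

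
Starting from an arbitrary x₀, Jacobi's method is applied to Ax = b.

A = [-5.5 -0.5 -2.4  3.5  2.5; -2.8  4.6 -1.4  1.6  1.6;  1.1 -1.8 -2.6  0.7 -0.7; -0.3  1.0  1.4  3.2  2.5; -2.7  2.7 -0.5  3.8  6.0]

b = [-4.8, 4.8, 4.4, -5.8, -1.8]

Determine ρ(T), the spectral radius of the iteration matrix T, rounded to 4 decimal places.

1.2501

Let D = diag(-5.5, 4.6, -2.6, 3.2, 6); L, U the strict triangles.
T_J = -D⁻¹(L+U): T[2,3] = -(0.7)/(-2.6) = +0.2692; T[2,2] = 0.
  T[0,:] = [+0.0000  -0.0909  -0.4364  +0.6364  +0.4545]
  T[1,:] = [+0.6087  +0.0000  +0.3043  -0.3478  -0.3478]
  T[2,:] = [+0.4231  -0.6923  +0.0000  +0.2692  -0.2692]
  T[3,:] = [+0.0938  -0.3125  -0.4375  +0.0000  -0.7812]
  T[4,:] = [+0.4500  -0.4500  +0.0833  -0.6333  +0.0000]
|roots of det(T-λI)|: 1.2501, 0.8025, 0.8025, 0.6306, 0.3447.
ρ = 1.2501; 1.2501 > 1 ⇒ diverges.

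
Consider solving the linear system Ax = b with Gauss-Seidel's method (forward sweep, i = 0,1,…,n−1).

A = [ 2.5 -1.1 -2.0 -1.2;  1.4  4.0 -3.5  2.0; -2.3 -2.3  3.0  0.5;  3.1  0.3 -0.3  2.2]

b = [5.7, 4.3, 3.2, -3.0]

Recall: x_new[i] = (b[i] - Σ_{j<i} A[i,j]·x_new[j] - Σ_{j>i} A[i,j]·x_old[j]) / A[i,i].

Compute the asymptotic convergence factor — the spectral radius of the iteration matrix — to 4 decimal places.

Split A = D + L + U, D = diag(2.5, 4, 3, 2.2).
GS T = -(D+L)⁻¹U: row 0 first, T[0,2] = -(-2)/(2.5) = +0.8000; later rows by forward substitution.
  T[0,:] = [+0.0000  +0.4400  +0.8000  +0.4800]
  T[1,:] = [+0.0000  -0.1540  +0.5950  -0.6680]
  T[2,:] = [+0.0000  +0.2193  +1.0695  -0.3108]
  T[3,:] = [+0.0000  -0.5691  -1.0626  -0.6277]
|roots of det(T-λI)|: 1.4339, 1.0881, 0.0580, 0.0000.
spectral radius ρ = 1.4339; 1.4339 > 1, so it fails to converge.

1.4339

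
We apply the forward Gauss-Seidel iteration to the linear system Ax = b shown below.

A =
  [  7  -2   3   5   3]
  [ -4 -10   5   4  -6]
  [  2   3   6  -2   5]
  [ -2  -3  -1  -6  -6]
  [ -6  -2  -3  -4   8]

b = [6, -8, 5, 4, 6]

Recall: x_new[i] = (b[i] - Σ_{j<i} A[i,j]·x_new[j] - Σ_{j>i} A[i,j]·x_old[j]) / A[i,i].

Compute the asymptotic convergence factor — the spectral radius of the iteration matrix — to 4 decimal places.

1.2161

Write A = D+L+U with D = diag(7, -10, 6, -6, 8).
Gauss-Seidel: T = -(D+L)⁻¹U, row 0 first, T[0,2] = -(3)/(7) = -0.4286; later rows by forward substitution.
  T[0,:] = [+0.0000  +0.2857  -0.4286  -0.7143  -0.4286]
  T[1,:] = [+0.0000  -0.1143  +0.6714  +0.6857  -0.4286]
  T[2,:] = [+0.0000  -0.0381  -0.1929  +0.2286  -0.4762]
  T[3,:] = [+0.0000  -0.0317  -0.1607  -0.1429  -0.5635]
  T[4,:] = [+0.0000  +0.1556  -0.3062  -0.3500  -0.8889]
eigenvalue magnitudes: 1.2161, 0.3765, 0.3765, 0.2072, 0.0000.
ρ(T) = max|λ| = 1.2161; 1.2161 > 1 ⇒ diverges.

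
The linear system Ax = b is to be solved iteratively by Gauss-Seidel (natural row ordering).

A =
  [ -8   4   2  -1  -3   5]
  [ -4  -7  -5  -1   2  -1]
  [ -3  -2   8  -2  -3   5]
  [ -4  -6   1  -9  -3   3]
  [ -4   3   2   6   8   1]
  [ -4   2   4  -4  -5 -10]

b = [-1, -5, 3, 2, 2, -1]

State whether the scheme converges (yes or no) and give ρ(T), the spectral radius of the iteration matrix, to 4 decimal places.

no, ρ = 1.6624

A = D + L + U where D = diag(-8, -7, 8, -9, 8, -10).
Gauss-Seidel: T = -(D+L)⁻¹U, row 0 first, T[0,3] = -(-1)/(-8) = -0.1250; later rows by forward substitution.
  T[0,:] = [+0.0000, +0.5000, +0.2500, -0.1250, -0.3750, +0.6250]
  T[1,:] = [+0.0000, -0.2857, -0.8571, -0.0714, +0.5000, -0.5000]
  T[2,:] = [+0.0000, +0.1161, -0.1205, +0.1853, +0.3594, -0.5156]
  T[3,:] = [+0.0000, -0.0188, +0.4469, +0.1238, -0.4601, +0.3316]
  T[4,:] = [+0.0000, +0.3423, +0.1414, -0.1749, -0.1198, +0.2552]
  T[5,:] = [+0.0000, -0.3743, -0.5691, +0.1477, +0.6377, -0.8165]
|λ(T)| sorted: 1.6624, 0.3604, 0.2797, 0.2797, 0.0317, 0.0000.
ρ(T) = max|λ| = 1.6624; 1.6624 > 1: divergent.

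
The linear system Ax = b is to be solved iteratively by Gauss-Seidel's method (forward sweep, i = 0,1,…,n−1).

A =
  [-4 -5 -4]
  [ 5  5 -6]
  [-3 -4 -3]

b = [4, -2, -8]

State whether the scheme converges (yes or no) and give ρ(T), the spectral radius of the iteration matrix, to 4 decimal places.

Let D = diag(-4, 5, -3); L, U the strict triangles.
GS T = -(D+L)⁻¹U: row 0 first, T[0,2] = -(-4)/(-4) = -1.0000; later rows by forward substitution.
  T[0,:] = [+0.0000  -1.2500  -1.0000]
  T[1,:] = [+0.0000  +1.2500  +2.2000]
  T[2,:] = [+0.0000  -0.4167  -1.9333]
moduli |λ_i(T)| = 1.6132, 0.9298, 0.0000.
ρ = 1.6132; 1.6132 > 1: divergent.

no, ρ = 1.6132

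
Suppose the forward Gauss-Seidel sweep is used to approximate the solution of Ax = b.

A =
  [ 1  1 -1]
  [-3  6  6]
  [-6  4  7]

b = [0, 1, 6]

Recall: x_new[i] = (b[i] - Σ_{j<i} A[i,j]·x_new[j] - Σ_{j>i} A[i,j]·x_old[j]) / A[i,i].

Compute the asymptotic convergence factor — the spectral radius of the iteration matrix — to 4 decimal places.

1.3015

Write A = D+L+U with D = diag(1, 6, 7).
Gauss-Seidel: T = -(D+L)⁻¹U, row 0 first, T[0,2] = -(-1)/(1) = +1.0000; later rows by forward substitution.
  T[0,:] = [+0.0000 -1.0000 +1.0000]
  T[1,:] = [+0.0000 -0.5000 -0.5000]
  T[2,:] = [+0.0000 -0.5714 +1.1429]
|λ(T)| sorted: 1.3015, 0.6586, 0.0000.
spectral radius ρ = 1.3015; 1.3015 > 1, so it fails to converge.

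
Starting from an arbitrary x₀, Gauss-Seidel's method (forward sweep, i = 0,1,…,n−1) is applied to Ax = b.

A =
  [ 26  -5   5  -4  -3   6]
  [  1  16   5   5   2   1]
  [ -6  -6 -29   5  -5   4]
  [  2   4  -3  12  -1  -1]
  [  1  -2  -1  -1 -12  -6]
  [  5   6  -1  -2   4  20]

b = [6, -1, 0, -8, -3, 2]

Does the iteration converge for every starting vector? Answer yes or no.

yes

Let D = diag(26, 16, -29, 12, -12, 20); L, U the strict triangles.
GS T = -(D+L)⁻¹U: row 0 first, T[0,1] = -(-5)/(26) = +0.1923; later rows by forward substitution.
  T[0,:] = [+0.0000, +0.1923, -0.1923, +0.1538, +0.1154, -0.2308]
  T[1,:] = [+0.0000, -0.0120, -0.3005, -0.3221, -0.1322, -0.0481]
  T[2,:] = [+0.0000, -0.0373, +0.1020, +0.2072, -0.1689, +0.1956]
  T[3,:] = [+0.0000, -0.0374, +0.1577, +0.1335, +0.0659, +0.1867]
  T[4,:] = [+0.0000, +0.0243, +0.0124, +0.0381, +0.0402, -0.5431]
  T[5,:] = [+0.0000, -0.0549, +0.1566, +0.0743, +0.0009, +0.2092]
|λ(T)| sorted: 0.5456, 0.1589, 0.1589, 0.1025, 0.0764, 0.0000.
ρ = 0.5456; 0.5456 < 1, so it converges for any x₀.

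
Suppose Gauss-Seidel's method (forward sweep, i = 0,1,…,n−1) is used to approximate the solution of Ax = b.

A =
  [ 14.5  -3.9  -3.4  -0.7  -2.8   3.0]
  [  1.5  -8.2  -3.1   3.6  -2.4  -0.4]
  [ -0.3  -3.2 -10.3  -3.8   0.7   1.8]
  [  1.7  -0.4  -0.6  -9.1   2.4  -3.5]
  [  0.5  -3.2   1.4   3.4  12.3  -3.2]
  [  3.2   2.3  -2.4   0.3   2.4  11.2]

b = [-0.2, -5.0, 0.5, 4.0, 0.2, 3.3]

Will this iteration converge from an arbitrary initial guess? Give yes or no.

yes

Let D = diag(14.5, -8.2, -10.3, -9.1, 12.3, 11.2); L, U the strict triangles.
GS T = -(D+L)⁻¹U: row 0 first, T[0,1] = -(-3.9)/(14.5) = +0.2690; later rows by forward substitution.
  T[0,:] = [+0.0000, +0.2690, +0.2345, +0.0483, +0.1931, -0.2069]
  T[1,:] = [+0.0000, +0.0492, -0.3352, +0.4479, -0.2574, -0.0866]
  T[2,:] = [+0.0000, -0.0231, +0.0973, -0.5095, +0.1423, +0.2077]
  T[3,:] = [+0.0000, +0.0496, +0.0521, +0.0229, +0.3017, -0.4332]
  T[4,:] = [+0.0000, -0.0092, -0.1222, +0.1662, -0.1744, +0.3421]
  T[5,:] = [+0.0000, -0.0913, +0.0475, -0.2512, +0.0575, +0.0597]
|λ(T)| sorted: 0.5392, 0.3932, 0.1912, 0.1912, 0.0948, 0.0000.
ρ = 0.5392; 0.5392 < 1: convergent.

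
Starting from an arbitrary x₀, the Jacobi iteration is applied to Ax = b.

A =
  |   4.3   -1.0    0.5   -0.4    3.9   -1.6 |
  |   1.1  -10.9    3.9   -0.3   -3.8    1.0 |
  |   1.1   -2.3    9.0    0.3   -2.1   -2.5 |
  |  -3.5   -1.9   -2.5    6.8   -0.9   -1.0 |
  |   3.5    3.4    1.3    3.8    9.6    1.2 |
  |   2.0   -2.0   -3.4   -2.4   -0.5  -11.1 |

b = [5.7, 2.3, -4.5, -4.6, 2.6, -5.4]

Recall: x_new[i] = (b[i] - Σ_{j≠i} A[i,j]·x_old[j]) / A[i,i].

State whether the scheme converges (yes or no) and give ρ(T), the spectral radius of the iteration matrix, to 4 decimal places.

yes, ρ = 0.8799

Split A = D + L + U, D = diag(4.3, -10.9, 9, 6.8, 9.6, -11.1).
Jacobi T = -D⁻¹(L+U): T[0,3] = -(-0.4)/(4.3) = +0.0930; T[0,0] = 0.
  T[0,:] = [+0.0000  +0.2326  -0.1163  +0.0930  -0.9070  +0.3721]
  T[1,:] = [+0.1009  +0.0000  +0.3578  -0.0275  -0.3486  +0.0917]
  T[2,:] = [-0.1222  +0.2556  +0.0000  -0.0333  +0.2333  +0.2778]
  T[3,:] = [+0.5147  +0.2794  +0.3676  +0.0000  +0.1324  +0.1471]
  T[4,:] = [-0.3646  -0.3542  -0.1354  -0.3958  +0.0000  -0.1250]
  T[5,:] = [+0.1802  -0.1802  -0.3063  -0.2162  -0.0450  +0.0000]
|λ(T)| sorted: 0.8799, 0.4930, 0.4930, 0.3788, 0.3788, 0.1546.
ρ = 0.8799; 0.8799 < 1 ⇒ converges.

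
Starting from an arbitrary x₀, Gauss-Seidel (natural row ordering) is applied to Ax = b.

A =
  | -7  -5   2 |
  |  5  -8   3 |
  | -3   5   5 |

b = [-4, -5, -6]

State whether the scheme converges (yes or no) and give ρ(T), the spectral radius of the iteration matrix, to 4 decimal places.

yes, ρ = 0.5188

Write A = D+L+U with D = diag(-7, -8, 5).
T_GS = -(D+L)⁻¹U: row 0 first, T[0,2] = -(2)/(-7) = +0.2857; later rows by forward substitution.
  T[0,:] = [+0.0000, -0.7143, +0.2857]
  T[1,:] = [+0.0000, -0.4464, +0.5536]
  T[2,:] = [+0.0000, +0.0179, -0.3821]
|eigenvalues of T|: 0.5188, 0.3098, 0.0000.
spectral radius ρ = 0.5188; 0.5188 < 1: convergent.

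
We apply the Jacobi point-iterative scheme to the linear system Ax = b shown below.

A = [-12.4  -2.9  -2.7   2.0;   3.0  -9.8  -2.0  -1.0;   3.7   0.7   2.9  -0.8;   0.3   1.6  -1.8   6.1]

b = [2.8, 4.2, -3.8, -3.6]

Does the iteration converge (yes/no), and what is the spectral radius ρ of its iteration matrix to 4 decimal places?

yes, ρ = 0.6720

A = D + L + U where D = diag(-12.4, -9.8, 2.9, 6.1).
T_J = -D⁻¹(L+U): T[2,1] = -(0.7)/(2.9) = -0.2414; T[2,2] = 0.
  T[0,:] = [+0.0000, -0.2339, -0.2177, +0.1613]
  T[1,:] = [+0.3061, +0.0000, -0.2041, -0.1020]
  T[2,:] = [-1.2759, -0.2414, +0.0000, +0.2759]
  T[3,:] = [-0.0492, -0.2623, +0.2951, +0.0000]
|λ(T)| sorted: 0.6720, 0.4604, 0.4604, 0.1425.
ρ = 0.6720; 0.6720 < 1, so it converges for any x₀.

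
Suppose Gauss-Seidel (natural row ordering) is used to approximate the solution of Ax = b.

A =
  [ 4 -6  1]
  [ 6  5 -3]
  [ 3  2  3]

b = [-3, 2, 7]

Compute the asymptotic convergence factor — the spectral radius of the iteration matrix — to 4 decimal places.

A = D + L + U where D = diag(4, 5, 3).
T_GS = -(D+L)⁻¹U: row 0 first, T[0,2] = -(1)/(4) = -0.2500; later rows by forward substitution.
  T[0,:] = [+0.0000, +1.5000, -0.2500]
  T[1,:] = [+0.0000, -1.8000, +0.9000]
  T[2,:] = [+0.0000, -0.3000, -0.3500]
moduli |λ_i(T)| = 1.5806, 0.5694, 0.0000.
ρ(T) = max|λ| = 1.5806; 1.5806 > 1: divergent.

1.5806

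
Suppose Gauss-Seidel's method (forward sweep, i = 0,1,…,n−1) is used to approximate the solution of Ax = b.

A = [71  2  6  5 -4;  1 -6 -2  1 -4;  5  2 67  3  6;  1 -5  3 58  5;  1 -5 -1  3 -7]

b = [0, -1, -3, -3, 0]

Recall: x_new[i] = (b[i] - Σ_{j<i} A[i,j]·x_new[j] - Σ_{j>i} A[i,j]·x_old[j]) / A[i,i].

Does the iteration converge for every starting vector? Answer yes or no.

A = D + L + U where D = diag(71, -6, 67, 58, -7).
Gauss-Seidel: T = -(D+L)⁻¹U, row 0 first, T[0,4] = -(-4)/(71) = +0.0563; later rows by forward substitution.
  T[0,:] = [+0.0000 -0.0282 -0.0845 -0.0704 +0.0563]
  T[1,:] = [+0.0000 -0.0047 -0.3474 +0.1549 -0.6573]
  T[2,:] = [+0.0000 +0.0022 +0.0167 -0.0441 -0.0741]
  T[3,:] = [+0.0000 -0.0000 -0.0294 +0.0169 -0.1400]
  T[4,:] = [+0.0000 -0.0010 +0.2211 -0.1072 +0.4281]
moduli |λ_i(T)| = 0.4310, 0.0417, 0.0417, 0.0069, 0.0000.
ρ(T) = max|λ| = 0.4310; 0.4310 < 1, so it converges for any x₀.

yes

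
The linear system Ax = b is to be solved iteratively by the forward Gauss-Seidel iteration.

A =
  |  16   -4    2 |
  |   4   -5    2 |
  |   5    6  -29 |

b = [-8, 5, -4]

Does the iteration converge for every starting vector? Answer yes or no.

Diagonal D = diag(16, -5, -29); L, U strict lower/upper.
Gauss-Seidel: T = -(D+L)⁻¹U, row 0 first, T[0,1] = -(-4)/(16) = +0.2500; later rows by forward substitution.
  T[0,:] = [+0.0000  +0.2500  -0.1250]
  T[1,:] = [+0.0000  +0.2000  +0.3000]
  T[2,:] = [+0.0000  +0.0845  +0.0405]
moduli |λ_i(T)| = 0.2983, 0.0578, 0.0000.
ρ(T) = max|λ| = 0.2983; 0.2983 < 1, so it converges for any x₀.

yes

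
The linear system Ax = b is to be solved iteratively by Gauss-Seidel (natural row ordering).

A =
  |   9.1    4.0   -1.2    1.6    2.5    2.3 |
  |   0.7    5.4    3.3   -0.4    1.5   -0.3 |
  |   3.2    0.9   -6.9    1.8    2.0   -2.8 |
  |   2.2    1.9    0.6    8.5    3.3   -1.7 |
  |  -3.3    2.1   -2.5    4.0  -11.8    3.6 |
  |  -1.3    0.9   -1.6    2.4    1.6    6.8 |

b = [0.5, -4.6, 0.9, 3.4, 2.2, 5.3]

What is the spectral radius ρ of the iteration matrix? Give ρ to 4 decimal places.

0.6661

Split A = D + L + U, D = diag(9.1, 5.4, -6.9, 8.5, -11.8, 6.8).
Gauss-Seidel: T = -(D+L)⁻¹U, row 0 first, T[0,2] = -(-1.2)/(9.1) = +0.1319; later rows by forward substitution.
  T[0,:] = [+0.0000, -0.4396, +0.1319, -0.1758, -0.2747, -0.2527]
  T[1,:] = [+0.0000, +0.0570, -0.6282, +0.0969, -0.2422, +0.0883]
  T[2,:] = [+0.0000, -0.1964, -0.0208, +0.1920, +0.1309, -0.5115]
  T[3,:] = [+0.0000, +0.1149, +0.1078, +0.0103, -0.2722, +0.2818]
  T[4,:] = [+0.0000, +0.2136, -0.1077, +0.0292, -0.0863, +0.5954]
  T[5,:] = [+0.0000, -0.2286, +0.0908, -0.0118, +0.1267, -0.4199]
|roots of det(T-λI)|: 0.6661, 0.2722, 0.2722, 0.1793, 0.1793, 0.0000.
ρ(T) = max|λ| = 0.6661; 0.6661 < 1, so it converges for any x₀.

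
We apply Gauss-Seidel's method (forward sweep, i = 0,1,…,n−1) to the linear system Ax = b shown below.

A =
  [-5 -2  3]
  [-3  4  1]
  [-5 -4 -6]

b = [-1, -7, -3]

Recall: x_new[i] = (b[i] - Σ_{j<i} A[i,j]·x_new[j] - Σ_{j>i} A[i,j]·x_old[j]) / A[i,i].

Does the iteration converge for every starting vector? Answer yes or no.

Split A = D + L + U, D = diag(-5, 4, -6).
Gauss-Seidel: T = -(D+L)⁻¹U, row 0 first, T[0,2] = -(3)/(-5) = +0.6000; later rows by forward substitution.
  T[0,:] = [+0.0000 -0.4000 +0.6000]
  T[1,:] = [+0.0000 -0.3000 +0.2000]
  T[2,:] = [+0.0000 +0.5333 -0.6333]
eigenvalue magnitudes: 0.8333, 0.1000, 0.0000.
ρ(T) = max|λ| = 0.8333; 0.8333 < 1 ⇒ converges.

yes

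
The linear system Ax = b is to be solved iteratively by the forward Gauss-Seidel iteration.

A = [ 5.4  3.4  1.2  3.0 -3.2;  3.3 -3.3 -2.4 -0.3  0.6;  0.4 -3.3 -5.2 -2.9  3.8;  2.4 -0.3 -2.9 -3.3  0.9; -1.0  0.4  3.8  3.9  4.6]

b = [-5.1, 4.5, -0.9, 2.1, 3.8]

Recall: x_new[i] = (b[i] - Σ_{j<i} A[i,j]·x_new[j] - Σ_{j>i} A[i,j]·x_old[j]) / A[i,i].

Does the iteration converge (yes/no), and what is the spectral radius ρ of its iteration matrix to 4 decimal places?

Split A = D + L + U, D = diag(5.4, -3.3, -5.2, -3.3, 4.6).
T_GS = -(D+L)⁻¹U: row 0 first, T[0,1] = -(3.4)/(5.4) = -0.6296; later rows by forward substitution.
  T[0,:] = [+0.0000 -0.6296 -0.2222 -0.5556 +0.5926]
  T[1,:] = [+0.0000 -0.6296 -0.9495 -0.6465 +0.7744]
  T[2,:] = [+0.0000 +0.3511 +0.5855 -0.1902 +0.2849]
  T[3,:] = [+0.0000 -0.7093 -0.5898 -0.1782 +0.3829]
  T[4,:] = [+0.0000 +0.2291 +0.0507 +0.2436 -0.4985]
moduli |λ_i(T)| = 1.3891, 0.4428, 0.4428, 0.0556, 0.0000.
ρ(T) = max|λ| = 1.3891; 1.3891 > 1, so it fails to converge.

no, ρ = 1.3891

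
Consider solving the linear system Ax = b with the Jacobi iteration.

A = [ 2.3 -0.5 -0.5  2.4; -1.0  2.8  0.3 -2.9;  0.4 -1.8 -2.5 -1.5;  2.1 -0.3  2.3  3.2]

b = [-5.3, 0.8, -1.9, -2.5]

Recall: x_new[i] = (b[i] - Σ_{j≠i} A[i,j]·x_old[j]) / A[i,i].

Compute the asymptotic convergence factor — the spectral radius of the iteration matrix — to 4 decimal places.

A = D + L + U where D = diag(2.3, 2.8, -2.5, 3.2).
T_J = -D⁻¹(L+U): T[0,2] = -(-0.5)/(2.3) = +0.2174; T[0,0] = 0.
  T[0,:] = [+0.0000 +0.2174 +0.2174 -1.0435]
  T[1,:] = [+0.3571 +0.0000 -0.1071 +1.0357]
  T[2,:] = [+0.1600 -0.7200 +0.0000 -0.6000]
  T[3,:] = [-0.6562 +0.0938 -0.7188 +0.0000]
|λ(T)| sorted: 1.2906, 0.8088, 0.8088, 0.2533.
spectral radius ρ = 1.2906; 1.2906 > 1: divergent.

1.2906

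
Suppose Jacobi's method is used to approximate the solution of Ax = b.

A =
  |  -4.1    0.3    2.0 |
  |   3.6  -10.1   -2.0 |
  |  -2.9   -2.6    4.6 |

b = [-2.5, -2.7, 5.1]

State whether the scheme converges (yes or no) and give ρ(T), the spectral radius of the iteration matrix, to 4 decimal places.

yes, ρ = 0.6071

Split A = D + L + U, D = diag(-4.1, -10.1, 4.6).
Jacobi T = -D⁻¹(L+U): T[1,2] = -(-2)/(-10.1) = -0.1980; T[1,1] = 0.
  T[0,:] = [+0.0000, +0.0732, +0.4878]
  T[1,:] = [+0.3564, +0.0000, -0.1980]
  T[2,:] = [+0.6304, +0.5652, +0.0000]
|roots of det(T-λI)|: 0.6071, 0.3832, 0.3832.
ρ(T) = max|λ| = 0.6071; 0.6071 < 1 ⇒ converges.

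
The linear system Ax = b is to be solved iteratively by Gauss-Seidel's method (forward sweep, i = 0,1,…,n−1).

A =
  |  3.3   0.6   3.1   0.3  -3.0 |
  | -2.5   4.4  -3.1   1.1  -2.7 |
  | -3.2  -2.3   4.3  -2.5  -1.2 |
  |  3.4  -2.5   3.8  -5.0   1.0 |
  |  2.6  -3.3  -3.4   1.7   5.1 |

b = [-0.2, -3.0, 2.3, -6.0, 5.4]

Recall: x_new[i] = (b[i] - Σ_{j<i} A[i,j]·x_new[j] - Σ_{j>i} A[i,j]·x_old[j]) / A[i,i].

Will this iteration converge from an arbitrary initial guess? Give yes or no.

A = D + L + U where D = diag(3.3, 4.4, 4.3, -5, 5.1).
GS T = -(D+L)⁻¹U: row 0 first, T[0,2] = -(3.1)/(3.3) = -0.9394; later rows by forward substitution.
  T[0,:] = [+0.0000, -0.1818, -0.9394, -0.0909, +0.9091]
  T[1,:] = [+0.0000, -0.1033, +0.1708, -0.3017, +1.1302]
  T[2,:] = [+0.0000, -0.1906, -0.6077, +0.3524, +1.5601]
  T[3,:] = [+0.0000, -0.2168, -1.1861, +0.3568, +1.4388]
  T[4,:] = [+0.0000, -0.0289, +0.5796, -0.0329, +0.8283]
|λ(T)| sorted: 1.2614, 0.7001, 0.0927, 0.0927, 0.0000.
spectral radius ρ = 1.2614; 1.2614 > 1: divergent.

no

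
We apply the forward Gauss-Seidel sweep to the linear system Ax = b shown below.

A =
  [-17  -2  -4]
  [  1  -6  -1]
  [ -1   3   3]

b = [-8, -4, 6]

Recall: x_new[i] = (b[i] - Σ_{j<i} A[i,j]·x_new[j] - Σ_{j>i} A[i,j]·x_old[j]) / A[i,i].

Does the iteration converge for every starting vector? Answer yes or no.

yes

Let D = diag(-17, -6, 3); L, U the strict triangles.
T_GS = -(D+L)⁻¹U: row 0 first, T[0,1] = -(-2)/(-17) = -0.1176; later rows by forward substitution.
  T[0,:] = [+0.0000, -0.1176, -0.2353]
  T[1,:] = [+0.0000, -0.0196, -0.2059]
  T[2,:] = [+0.0000, -0.0196, +0.1275]
|λ(T)| sorted: 0.1511, 0.0433, 0.0000.
ρ(T) = max|λ| = 0.1511; 0.1511 < 1: convergent.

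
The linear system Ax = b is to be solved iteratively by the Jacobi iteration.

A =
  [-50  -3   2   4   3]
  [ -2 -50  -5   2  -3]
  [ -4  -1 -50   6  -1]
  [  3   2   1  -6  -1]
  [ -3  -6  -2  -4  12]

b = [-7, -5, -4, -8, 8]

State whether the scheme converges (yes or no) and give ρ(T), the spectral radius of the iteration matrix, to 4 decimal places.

A = D + L + U where D = diag(-50, -50, -50, -6, 12).
T_J = -D⁻¹(L+U): T[0,4] = -(3)/(-50) = +0.0600; T[0,0] = 0.
  T[0,:] = [+0.0000 -0.0600 +0.0400 +0.0800 +0.0600]
  T[1,:] = [-0.0400 +0.0000 -0.1000 +0.0400 -0.0600]
  T[2,:] = [-0.0800 -0.0200 +0.0000 +0.1200 -0.0200]
  T[3,:] = [+0.5000 +0.3333 +0.1667 +0.0000 -0.1667]
  T[4,:] = [+0.2500 +0.5000 +0.1667 +0.3333 +0.0000]
|eigenvalues of T|: 0.3058, 0.2527, 0.2527, 0.1547, 0.0666.
ρ = 0.3058; 0.3058 < 1: convergent.

yes, ρ = 0.3058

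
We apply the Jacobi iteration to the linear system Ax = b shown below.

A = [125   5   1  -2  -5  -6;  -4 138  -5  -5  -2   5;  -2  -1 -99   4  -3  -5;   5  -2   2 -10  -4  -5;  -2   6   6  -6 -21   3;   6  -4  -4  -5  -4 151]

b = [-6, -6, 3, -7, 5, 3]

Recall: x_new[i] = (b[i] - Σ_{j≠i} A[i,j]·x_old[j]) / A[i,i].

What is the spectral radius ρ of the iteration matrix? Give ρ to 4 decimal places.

Diagonal D = diag(125, 138, -99, -10, -21, 151); L, U strict lower/upper.
Jacobi: T = -D⁻¹(L+U), T[1,5] = -(5)/(138) = -0.0362; T[1,1] = 0.
  T[0,:] = [+0.0000 -0.0400 -0.0080 +0.0160 +0.0400 +0.0480]
  T[1,:] = [+0.0290 +0.0000 +0.0362 +0.0362 +0.0145 -0.0362]
  T[2,:] = [-0.0202 -0.0101 +0.0000 +0.0404 -0.0303 -0.0505]
  T[3,:] = [+0.5000 -0.2000 +0.2000 +0.0000 -0.4000 -0.5000]
  T[4,:] = [-0.0952 +0.2857 +0.2857 -0.2857 +0.0000 +0.1429]
  T[5,:] = [-0.0397 +0.0265 +0.0265 +0.0331 +0.0265 +0.0000]
|roots of det(T-λI)|: 0.3642, 0.2048, 0.1478, 0.0424, 0.0424, 0.0058.
ρ = 0.3642; 0.3642 < 1, so it converges for any x₀.

0.3642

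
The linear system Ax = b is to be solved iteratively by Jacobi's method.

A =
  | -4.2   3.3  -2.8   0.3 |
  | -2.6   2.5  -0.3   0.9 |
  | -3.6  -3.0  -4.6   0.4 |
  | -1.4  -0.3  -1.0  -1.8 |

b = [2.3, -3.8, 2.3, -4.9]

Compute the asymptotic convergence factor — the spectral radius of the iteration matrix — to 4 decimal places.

Let D = diag(-4.2, 2.5, -4.6, -1.8); L, U the strict triangles.
Jacobi T = -D⁻¹(L+U): T[1,3] = -(0.9)/(2.5) = -0.3600; T[1,1] = 0.
  T[0,:] = [+0.0000 +0.7857 -0.6667 +0.0714]
  T[1,:] = [+1.0400 +0.0000 +0.1200 -0.3600]
  T[2,:] = [-0.7826 -0.6522 +0.0000 +0.0870]
  T[3,:] = [-0.7778 -0.1667 -0.5556 +0.0000]
|roots of det(T-λI)|: 1.2846, 0.7615, 0.4441, 0.0789.
ρ = 1.2846; 1.2846 > 1: divergent.

1.2846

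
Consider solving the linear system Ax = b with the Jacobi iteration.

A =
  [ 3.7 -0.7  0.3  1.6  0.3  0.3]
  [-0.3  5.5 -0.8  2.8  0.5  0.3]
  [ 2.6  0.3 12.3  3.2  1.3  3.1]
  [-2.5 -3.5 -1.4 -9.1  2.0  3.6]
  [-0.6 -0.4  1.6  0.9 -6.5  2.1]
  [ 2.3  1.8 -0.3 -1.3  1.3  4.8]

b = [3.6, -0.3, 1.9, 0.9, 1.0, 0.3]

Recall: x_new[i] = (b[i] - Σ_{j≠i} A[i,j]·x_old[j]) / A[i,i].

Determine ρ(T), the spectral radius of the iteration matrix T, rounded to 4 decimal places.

0.9331

Let D = diag(3.7, 5.5, 12.3, -9.1, -6.5, 4.8); L, U the strict triangles.
Jacobi: T = -D⁻¹(L+U), T[5,1] = -(1.8)/(4.8) = -0.3750; T[5,5] = 0.
  T[0,:] = [+0.0000  +0.1892  -0.0811  -0.4324  -0.0811  -0.0811]
  T[1,:] = [+0.0545  +0.0000  +0.1455  -0.5091  -0.0909  -0.0545]
  T[2,:] = [-0.2114  -0.0244  +0.0000  -0.2602  -0.1057  -0.2520]
  T[3,:] = [-0.2747  -0.3846  -0.1538  +0.0000  +0.2198  +0.3956]
  T[4,:] = [-0.0923  -0.0615  +0.2462  +0.1385  +0.0000  +0.3231]
  T[5,:] = [-0.4792  -0.3750  +0.0625  +0.2708  -0.2708  +0.0000]
eigenvalue magnitudes: 0.9331, 0.5584, 0.4536, 0.4536, 0.1817, 0.1223.
ρ(T) = max|λ| = 0.9331; 0.9331 < 1, so it converges for any x₀.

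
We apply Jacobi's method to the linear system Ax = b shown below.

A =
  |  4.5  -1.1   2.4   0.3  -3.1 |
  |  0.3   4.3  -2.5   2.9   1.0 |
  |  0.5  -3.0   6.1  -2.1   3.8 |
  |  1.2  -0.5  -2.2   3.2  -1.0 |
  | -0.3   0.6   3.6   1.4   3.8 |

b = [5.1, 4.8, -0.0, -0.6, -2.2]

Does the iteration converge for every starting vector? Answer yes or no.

Write A = D+L+U with D = diag(4.5, 4.3, 6.1, 3.2, 3.8).
Jacobi: T = -D⁻¹(L+U), T[3,1] = -(-0.5)/(3.2) = +0.1562; T[3,3] = 0.
  T[0,:] = [+0.0000, +0.2444, -0.5333, -0.0667, +0.6889]
  T[1,:] = [-0.0698, +0.0000, +0.5814, -0.6744, -0.2326]
  T[2,:] = [-0.0820, +0.4918, +0.0000, +0.3443, -0.6230]
  T[3,:] = [-0.3750, +0.1562, +0.6875, +0.0000, +0.3125]
  T[4,:] = [+0.0789, -0.1579, -0.9474, -0.3684, +0.0000]
|eigenvalues of T|: 1.1984, 1.0016, 0.6022, 0.6022, 0.3118.
ρ(T) = max|λ| = 1.1984; 1.1984 > 1 ⇒ diverges.

no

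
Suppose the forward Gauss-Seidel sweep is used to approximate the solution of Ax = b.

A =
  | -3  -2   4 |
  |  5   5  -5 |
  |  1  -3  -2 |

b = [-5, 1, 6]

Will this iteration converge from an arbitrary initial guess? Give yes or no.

Split A = D + L + U, D = diag(-3, 5, -2).
GS T = -(D+L)⁻¹U: row 0 first, T[0,2] = -(4)/(-3) = +1.3333; later rows by forward substitution.
  T[0,:] = [+0.0000 -0.6667 +1.3333]
  T[1,:] = [+0.0000 +0.6667 -0.3333]
  T[2,:] = [+0.0000 -1.3333 +1.1667]
|λ(T)| sorted: 1.6287, 0.2047, 0.0000.
ρ(T) = max|λ| = 1.6287; 1.6287 > 1 ⇒ diverges.

no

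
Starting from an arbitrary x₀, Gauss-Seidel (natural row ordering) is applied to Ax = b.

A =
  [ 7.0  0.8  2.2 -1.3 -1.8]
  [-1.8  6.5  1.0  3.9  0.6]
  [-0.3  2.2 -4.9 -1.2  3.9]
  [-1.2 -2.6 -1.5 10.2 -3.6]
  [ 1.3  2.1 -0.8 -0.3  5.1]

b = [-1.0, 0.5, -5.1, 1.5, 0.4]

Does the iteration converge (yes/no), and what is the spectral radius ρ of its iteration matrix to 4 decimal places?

yes, ρ = 0.6638

A = D + L + U where D = diag(7, 6.5, -4.9, 10.2, 5.1).
T_GS = -(D+L)⁻¹U: row 0 first, T[0,1] = -(0.8)/(7) = -0.1143; later rows by forward substitution.
  T[0,:] = [+0.0000 -0.1143 -0.3143 +0.1857 +0.2571]
  T[1,:] = [+0.0000 -0.0316 -0.2409 -0.5486 -0.0211]
  T[2,:] = [+0.0000 -0.0072 -0.0889 -0.5026 +0.7707]
  T[3,:] = [+0.0000 -0.0226 -0.1115 -0.1919 +0.4912]
  T[4,:] = [+0.0000 +0.0397 +0.1588 +0.0884 +0.0929]
|eigenvalues of T|: 0.6638, 0.2276, 0.2276, 0.0113, 0.0000.
ρ = 0.6638; 0.6638 < 1, so it converges for any x₀.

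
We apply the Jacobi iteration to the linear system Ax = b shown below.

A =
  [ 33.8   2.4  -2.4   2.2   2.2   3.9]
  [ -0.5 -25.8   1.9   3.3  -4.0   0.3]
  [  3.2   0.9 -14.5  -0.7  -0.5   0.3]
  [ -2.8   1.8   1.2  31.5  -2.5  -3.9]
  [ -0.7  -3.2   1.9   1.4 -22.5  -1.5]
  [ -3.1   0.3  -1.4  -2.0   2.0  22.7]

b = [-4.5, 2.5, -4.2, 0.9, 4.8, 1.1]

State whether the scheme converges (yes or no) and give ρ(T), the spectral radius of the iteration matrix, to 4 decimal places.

Diagonal D = diag(33.8, -25.8, -14.5, 31.5, -22.5, 22.7); L, U strict lower/upper.
Jacobi T = -D⁻¹(L+U): T[5,3] = -(-2)/(22.7) = +0.0881; T[5,5] = 0.
  T[0,:] = [+0.0000, -0.0710, +0.0710, -0.0651, -0.0651, -0.1154]
  T[1,:] = [-0.0194, +0.0000, +0.0736, +0.1279, -0.1550, +0.0116]
  T[2,:] = [+0.2207, +0.0621, +0.0000, -0.0483, -0.0345, +0.0207]
  T[3,:] = [+0.0889, -0.0571, -0.0381, +0.0000, +0.0794, +0.1238]
  T[4,:] = [-0.0311, -0.1422, +0.0844, +0.0622, +0.0000, -0.0667]
  T[5,:] = [+0.1366, -0.0132, +0.0617, +0.0881, -0.0881, +0.0000]
moduli |λ_i(T)| = 0.2855, 0.1792, 0.1792, 0.1523, 0.0595, 0.0110.
spectral radius ρ = 0.2855; 0.2855 < 1 ⇒ converges.

yes, ρ = 0.2855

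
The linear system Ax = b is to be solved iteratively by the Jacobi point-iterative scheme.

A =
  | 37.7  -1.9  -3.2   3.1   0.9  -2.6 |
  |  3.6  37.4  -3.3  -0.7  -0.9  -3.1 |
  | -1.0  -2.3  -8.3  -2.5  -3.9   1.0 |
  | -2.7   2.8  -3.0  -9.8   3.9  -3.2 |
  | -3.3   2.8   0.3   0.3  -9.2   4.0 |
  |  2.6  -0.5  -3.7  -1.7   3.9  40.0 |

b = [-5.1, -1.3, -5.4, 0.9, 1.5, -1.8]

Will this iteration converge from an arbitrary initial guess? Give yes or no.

A = D + L + U where D = diag(37.7, 37.4, -8.3, -9.8, -9.2, 40).
Jacobi T = -D⁻¹(L+U): T[4,5] = -(4)/(-9.2) = +0.4348; T[4,4] = 0.
  T[0,:] = [+0.0000  +0.0504  +0.0849  -0.0822  -0.0239  +0.0690]
  T[1,:] = [-0.0963  +0.0000  +0.0882  +0.0187  +0.0241  +0.0829]
  T[2,:] = [-0.1205  -0.2771  +0.0000  -0.3012  -0.4699  +0.1205]
  T[3,:] = [-0.2755  +0.2857  -0.3061  +0.0000  +0.3980  -0.3265]
  T[4,:] = [-0.3587  +0.3043  +0.0326  +0.0326  +0.0000  +0.4348]
  T[5,:] = [-0.0650  +0.0125  +0.0925  +0.0425  -0.0975  +0.0000]
|roots of det(T-λI)|: 0.4438, 0.3305, 0.3305, 0.2935, 0.1493, 0.1493.
ρ(T) = max|λ| = 0.4438; 0.4438 < 1 ⇒ converges.

yes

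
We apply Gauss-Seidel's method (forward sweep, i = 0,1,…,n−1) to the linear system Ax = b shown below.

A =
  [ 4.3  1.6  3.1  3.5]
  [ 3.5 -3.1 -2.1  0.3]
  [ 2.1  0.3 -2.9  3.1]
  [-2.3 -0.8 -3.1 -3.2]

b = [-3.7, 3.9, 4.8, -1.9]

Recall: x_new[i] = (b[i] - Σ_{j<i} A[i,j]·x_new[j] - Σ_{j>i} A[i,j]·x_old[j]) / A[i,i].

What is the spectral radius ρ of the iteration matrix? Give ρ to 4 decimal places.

Split A = D + L + U, D = diag(4.3, -3.1, -2.9, -3.2).
GS T = -(D+L)⁻¹U: row 0 first, T[0,3] = -(3.5)/(4.3) = -0.8140; later rows by forward substitution.
  T[0,:] = [+0.0000, -0.3721, -0.7209, -0.8140]
  T[1,:] = [+0.0000, -0.4201, -1.4914, -0.8222]
  T[2,:] = [+0.0000, -0.3129, -0.6763, +0.3945]
  T[3,:] = [+0.0000, +0.6756, +1.5462, +0.4084]
|eigenvalues of T|: 1.3187, 0.3832, 0.3832, 0.0000.
ρ = 1.3187; 1.3187 > 1: divergent.

1.3187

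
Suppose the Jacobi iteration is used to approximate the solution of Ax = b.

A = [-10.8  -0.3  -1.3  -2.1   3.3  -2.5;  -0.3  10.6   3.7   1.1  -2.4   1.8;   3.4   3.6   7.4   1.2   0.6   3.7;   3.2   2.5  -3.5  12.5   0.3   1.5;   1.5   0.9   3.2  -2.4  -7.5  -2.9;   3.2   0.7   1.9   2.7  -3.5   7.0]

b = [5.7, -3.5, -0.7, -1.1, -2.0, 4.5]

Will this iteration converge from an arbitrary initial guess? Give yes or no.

yes

Let D = diag(-10.8, 10.6, 7.4, 12.5, -7.5, 7); L, U the strict triangles.
Jacobi: T = -D⁻¹(L+U), T[0,3] = -(-2.1)/(-10.8) = -0.1944; T[0,0] = 0.
  T[0,:] = [+0.0000 -0.0278 -0.1204 -0.1944 +0.3056 -0.2315]
  T[1,:] = [+0.0283 +0.0000 -0.3491 -0.1038 +0.2264 -0.1698]
  T[2,:] = [-0.4595 -0.4865 +0.0000 -0.1622 -0.0811 -0.5000]
  T[3,:] = [-0.2560 -0.2000 +0.2800 +0.0000 -0.0240 -0.1200]
  T[4,:] = [+0.2000 +0.1200 +0.4267 -0.3200 +0.0000 -0.3867]
  T[5,:] = [-0.4571 -0.1000 -0.2714 -0.3857 +0.5000 +0.0000]
|λ(T)| sorted: 0.8977, 0.4609, 0.4609, 0.3959, 0.3959, 0.0264.
ρ(T) = max|λ| = 0.8977; 0.8977 < 1, so it converges for any x₀.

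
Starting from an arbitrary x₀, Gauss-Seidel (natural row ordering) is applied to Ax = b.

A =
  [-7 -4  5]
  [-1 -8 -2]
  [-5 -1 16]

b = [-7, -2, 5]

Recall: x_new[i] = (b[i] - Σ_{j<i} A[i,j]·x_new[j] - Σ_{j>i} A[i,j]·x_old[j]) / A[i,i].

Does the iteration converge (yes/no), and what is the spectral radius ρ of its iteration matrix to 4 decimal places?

yes, ρ = 0.3884

Diagonal D = diag(-7, -8, 16); L, U strict lower/upper.
Gauss-Seidel: T = -(D+L)⁻¹U, row 0 first, T[0,2] = -(5)/(-7) = +0.7143; later rows by forward substitution.
  T[0,:] = [+0.0000  -0.5714  +0.7143]
  T[1,:] = [+0.0000  +0.0714  -0.3393]
  T[2,:] = [+0.0000  -0.1741  +0.2020]
|λ(T)| sorted: 0.3884, 0.1149, 0.0000.
spectral radius ρ = 0.3884; 0.3884 < 1: convergent.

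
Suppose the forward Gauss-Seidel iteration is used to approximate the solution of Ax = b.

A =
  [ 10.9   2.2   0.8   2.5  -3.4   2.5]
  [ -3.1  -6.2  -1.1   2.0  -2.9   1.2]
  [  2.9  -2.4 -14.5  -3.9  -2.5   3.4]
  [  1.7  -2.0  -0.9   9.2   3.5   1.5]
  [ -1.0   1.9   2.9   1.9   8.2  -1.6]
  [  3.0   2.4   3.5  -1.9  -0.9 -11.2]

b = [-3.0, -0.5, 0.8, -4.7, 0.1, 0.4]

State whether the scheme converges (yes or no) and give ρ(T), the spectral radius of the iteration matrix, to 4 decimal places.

yes, ρ = 0.5518

Split A = D + L + U, D = diag(10.9, -6.2, -14.5, 9.2, 8.2, -11.2).
GS T = -(D+L)⁻¹U: row 0 first, T[0,1] = -(2.2)/(10.9) = -0.2018; later rows by forward substitution.
  T[0,:] = [+0.0000, -0.2018, -0.0734, -0.2294, +0.3119, -0.2294]
  T[1,:] = [+0.0000, +0.1009, -0.1407, +0.4373, -0.6237, +0.3082]
  T[2,:] = [+0.0000, -0.0571, +0.0086, -0.3872, -0.0068, +0.1376]
  T[3,:] = [+0.0000, +0.0537, -0.0162, +0.0996, -0.5743, -0.0402]
  T[4,:] = [+0.0000, -0.0402, +0.0244, -0.0154, +0.3180, +0.0564]
  T[5,:] = [+0.0000, -0.0561, -0.0463, -0.1044, +0.0197, +0.0499]
moduli |λ_i(T)| = 0.5518, 0.1577, 0.1577, 0.1181, 0.1181, 0.0000.
ρ(T) = max|λ| = 0.5518; 0.5518 < 1, so it converges for any x₀.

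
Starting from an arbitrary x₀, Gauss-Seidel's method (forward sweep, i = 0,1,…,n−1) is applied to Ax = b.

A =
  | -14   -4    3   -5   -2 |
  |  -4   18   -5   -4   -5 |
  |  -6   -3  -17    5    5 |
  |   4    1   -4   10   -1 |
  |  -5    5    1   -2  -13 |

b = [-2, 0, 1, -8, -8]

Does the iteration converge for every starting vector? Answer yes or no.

yes

Write A = D+L+U with D = diag(-14, 18, -17, 10, -13).
GS T = -(D+L)⁻¹U: row 0 first, T[0,4] = -(-2)/(-14) = -0.1429; later rows by forward substitution.
  T[0,:] = [+0.0000, -0.2857, +0.2143, -0.3571, -0.1429]
  T[1,:] = [+0.0000, -0.0635, +0.3254, +0.1429, +0.2460]
  T[2,:] = [+0.0000, +0.1120, -0.1331, +0.3950, +0.3011]
  T[3,:] = [+0.0000, +0.1655, -0.1715, +0.2866, +0.2530]
  T[4,:] = [+0.0000, +0.0686, +0.0589, +0.1786, +0.1338]
|roots of det(T-λI)|: 0.5175, 0.1748, 0.1748, 0.0567, 0.0000.
spectral radius ρ = 0.5175; 0.5175 < 1: convergent.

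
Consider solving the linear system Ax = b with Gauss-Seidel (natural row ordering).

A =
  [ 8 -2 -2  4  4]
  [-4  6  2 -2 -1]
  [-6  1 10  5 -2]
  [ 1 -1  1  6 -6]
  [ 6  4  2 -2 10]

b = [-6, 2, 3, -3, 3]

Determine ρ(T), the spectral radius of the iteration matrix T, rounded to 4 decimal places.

1.2716

Split A = D + L + U, D = diag(8, 6, 10, 6, 10).
T_GS = -(D+L)⁻¹U: row 0 first, T[0,3] = -(4)/(8) = -0.5000; later rows by forward substitution.
  T[0,:] = [+0.0000  +0.2500  +0.2500  -0.5000  -0.5000]
  T[1,:] = [+0.0000  +0.1667  -0.1667  +0.0000  -0.1667]
  T[2,:] = [+0.0000  +0.1333  +0.1667  -0.8000  -0.0833]
  T[3,:] = [+0.0000  -0.0361  -0.0972  +0.2167  +1.0694]
  T[4,:] = [+0.0000  -0.2506  -0.1361  +0.5033  +0.5972]
eigenvalue magnitudes: 1.2716, 0.2985, 0.2566, 0.2566, 0.0000.
ρ(T) = max|λ| = 1.2716; 1.2716 > 1: divergent.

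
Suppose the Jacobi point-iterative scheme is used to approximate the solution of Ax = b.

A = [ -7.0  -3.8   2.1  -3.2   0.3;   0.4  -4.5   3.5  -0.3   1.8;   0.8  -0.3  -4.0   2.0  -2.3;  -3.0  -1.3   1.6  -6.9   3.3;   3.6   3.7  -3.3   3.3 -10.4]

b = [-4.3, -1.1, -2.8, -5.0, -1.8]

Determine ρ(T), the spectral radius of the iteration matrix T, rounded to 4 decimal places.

1.2776

A = D + L + U where D = diag(-7, -4.5, -4, -6.9, -10.4).
T_J = -D⁻¹(L+U): T[1,0] = -(0.4)/(-4.5) = +0.0889; T[1,1] = 0.
  T[0,:] = [+0.0000  -0.5429  +0.3000  -0.4571  +0.0429]
  T[1,:] = [+0.0889  +0.0000  +0.7778  -0.0667  +0.4000]
  T[2,:] = [+0.2000  -0.0750  +0.0000  +0.5000  -0.5750]
  T[3,:] = [-0.4348  -0.1884  +0.2319  +0.0000  +0.4783]
  T[4,:] = [+0.3462  +0.3558  -0.3173  +0.3173  +0.0000]
|eigenvalues of T|: 1.2776, 0.5726, 0.5726, 0.4699, 0.3032.
ρ = 1.2776; 1.2776 > 1: divergent.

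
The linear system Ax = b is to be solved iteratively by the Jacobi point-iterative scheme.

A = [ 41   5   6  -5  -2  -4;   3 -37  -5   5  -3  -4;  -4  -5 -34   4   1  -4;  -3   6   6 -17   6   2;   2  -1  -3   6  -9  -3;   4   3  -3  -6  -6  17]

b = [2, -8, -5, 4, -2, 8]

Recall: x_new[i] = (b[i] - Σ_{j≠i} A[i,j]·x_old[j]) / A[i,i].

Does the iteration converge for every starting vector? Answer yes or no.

yes

Let D = diag(41, -37, -34, -17, -9, 17); L, U the strict triangles.
Jacobi: T = -D⁻¹(L+U), T[0,1] = -(5)/(41) = -0.1220; T[0,0] = 0.
  T[0,:] = [+0.0000 -0.1220 -0.1463 +0.1220 +0.0488 +0.0976]
  T[1,:] = [+0.0811 +0.0000 -0.1351 +0.1351 -0.0811 -0.1081]
  T[2,:] = [-0.1176 -0.1471 +0.0000 +0.1176 +0.0294 -0.1176]
  T[3,:] = [-0.1765 +0.3529 +0.3529 +0.0000 +0.3529 +0.1176]
  T[4,:] = [+0.2222 -0.1111 -0.3333 +0.6667 +0.0000 -0.3333]
  T[5,:] = [-0.2353 -0.1765 +0.1765 +0.3529 +0.3529 +0.0000]
eigenvalue magnitudes: 0.6237, 0.3630, 0.2565, 0.2565, 0.0720, 0.0455.
spectral radius ρ = 0.6237; 0.6237 < 1: convergent.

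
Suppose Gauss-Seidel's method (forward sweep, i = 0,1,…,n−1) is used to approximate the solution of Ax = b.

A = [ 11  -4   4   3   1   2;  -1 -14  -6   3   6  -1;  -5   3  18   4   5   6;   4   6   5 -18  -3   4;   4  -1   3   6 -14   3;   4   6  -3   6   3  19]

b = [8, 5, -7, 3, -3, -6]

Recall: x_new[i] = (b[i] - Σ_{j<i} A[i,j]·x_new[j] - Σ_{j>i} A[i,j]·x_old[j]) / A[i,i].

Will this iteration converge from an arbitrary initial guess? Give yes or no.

Split A = D + L + U, D = diag(11, -14, 18, -18, -14, 19).
T_GS = -(D+L)⁻¹U: row 0 first, T[0,2] = -(4)/(11) = -0.3636; later rows by forward substitution.
  T[0,:] = [+0.0000 +0.3636 -0.3636 -0.2727 -0.0909 -0.1818]
  T[1,:] = [+0.0000 -0.0260 -0.4026 +0.2338 +0.4351 -0.0584]
  T[2,:] = [+0.0000 +0.1053 -0.0339 -0.3369 -0.3755 -0.3741]
  T[3,:] = [+0.0000 +0.1014 -0.2244 -0.0763 -0.1462 +0.0584]
  T[4,:] = [+0.0000 +0.1718 -0.1786 -0.1995 -0.2002 +0.1114]
  T[5,:] = [+0.0000 -0.1109 +0.2974 -0.0140 -0.0998 -0.0384]
|eigenvalues of T|: 0.6286, 0.3231, 0.3231, 0.0756, 0.0525, 0.0000.
ρ = 0.6286; 0.6286 < 1 ⇒ converges.

yes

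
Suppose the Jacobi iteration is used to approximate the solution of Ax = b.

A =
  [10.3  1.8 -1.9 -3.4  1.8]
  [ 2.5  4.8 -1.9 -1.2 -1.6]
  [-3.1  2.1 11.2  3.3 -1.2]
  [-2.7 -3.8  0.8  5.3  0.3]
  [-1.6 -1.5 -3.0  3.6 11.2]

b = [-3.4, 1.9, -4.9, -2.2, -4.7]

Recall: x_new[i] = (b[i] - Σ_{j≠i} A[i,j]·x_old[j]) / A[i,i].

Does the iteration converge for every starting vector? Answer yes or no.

Let D = diag(10.3, 4.8, 11.2, 5.3, 11.2); L, U the strict triangles.
Jacobi: T = -D⁻¹(L+U), T[2,0] = -(-3.1)/(11.2) = +0.2768; T[2,2] = 0.
  T[0,:] = [+0.0000  -0.1748  +0.1845  +0.3301  -0.1748]
  T[1,:] = [-0.5208  +0.0000  +0.3958  +0.2500  +0.3333]
  T[2,:] = [+0.2768  -0.1875  +0.0000  -0.2946  +0.1071]
  T[3,:] = [+0.5094  +0.7170  -0.1509  +0.0000  -0.0566]
  T[4,:] = [+0.1429  +0.1339  +0.2679  -0.3214  +0.0000]
eigenvalue magnitudes: 0.9072, 0.5808, 0.5808, 0.3241, 0.2694.
ρ = 0.9072; 0.9072 < 1: convergent.

yes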